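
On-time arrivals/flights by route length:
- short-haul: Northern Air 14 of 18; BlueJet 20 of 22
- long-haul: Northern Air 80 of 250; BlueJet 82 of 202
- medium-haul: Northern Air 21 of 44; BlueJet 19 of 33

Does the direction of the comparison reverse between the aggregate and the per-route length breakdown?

No

Short-haul: Northern Air 14/18 = 77.8%, BlueJet 20/22 = 90.9% → BlueJet
Long-haul: Northern Air 80/250 = 32.0%, BlueJet 82/202 = 40.6% → BlueJet
Medium-haul: Northern Air 21/44 = 47.7%, BlueJet 19/33 = 57.6% → BlueJet
Overall: Northern Air 115/312 = 36.9%, BlueJet 121/257 = 47.1% → BlueJet
BlueJet wins overall and in every route group — no reversal.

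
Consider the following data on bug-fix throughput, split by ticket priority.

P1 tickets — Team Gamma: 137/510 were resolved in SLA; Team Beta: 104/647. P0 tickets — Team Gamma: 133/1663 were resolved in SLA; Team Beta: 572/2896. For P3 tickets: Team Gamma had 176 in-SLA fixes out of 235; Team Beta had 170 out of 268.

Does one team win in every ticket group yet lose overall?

No

P1: Team Gamma 137/510 = 26.9%, Team Beta 104/647 = 16.1% → Team Gamma
P0: Team Gamma 133/1663 = 8.0%, Team Beta 572/2896 = 19.8% → Team Beta
P3: Team Gamma 176/235 = 74.9%, Team Beta 170/268 = 63.4% → Team Gamma
Overall: Team Gamma 446/2408 = 18.5%, Team Beta 846/3811 = 22.2% → Team Beta
Neither sweeps: Team Gamma wins 2 of 3 groups, Team Beta wins 1. Team Beta wins overall but not every group — no Simpson reversal.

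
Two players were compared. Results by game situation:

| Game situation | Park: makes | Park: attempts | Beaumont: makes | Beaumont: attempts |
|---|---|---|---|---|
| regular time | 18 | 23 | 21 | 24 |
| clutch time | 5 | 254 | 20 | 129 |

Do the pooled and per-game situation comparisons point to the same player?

Yes

Regular time: Park 18/23 = 78.3%, Beaumont 21/24 = 87.5% → Beaumont
Clutch time: Park 5/254 = 2.0%, Beaumont 20/129 = 15.5% → Beaumont
Overall: Park 23/277 = 8.3%, Beaumont 41/153 = 26.8% → Beaumont
Beaumont wins overall and in every game group — no reversal.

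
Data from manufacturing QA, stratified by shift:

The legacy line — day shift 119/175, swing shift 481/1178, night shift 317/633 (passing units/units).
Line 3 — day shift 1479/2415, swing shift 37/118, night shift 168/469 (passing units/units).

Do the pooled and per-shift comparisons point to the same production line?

No

Day shift: the legacy line 119/175 = 68.0%, Line 3 1479/2415 = 61.2% → the legacy line
Swing shift: the legacy line 481/1178 = 40.8%, Line 3 37/118 = 31.4% → the legacy line
Night shift: the legacy line 317/633 = 50.1%, Line 3 168/469 = 35.8% → the legacy line
Overall: the legacy line 917/1986 = 46.2%, Line 3 1684/3002 = 56.1% → Line 3
The legacy line wins each shift group but Line 3 wins overall — the comparison reverses. The legacy line's units skew toward swing shift, which has a lower base rate.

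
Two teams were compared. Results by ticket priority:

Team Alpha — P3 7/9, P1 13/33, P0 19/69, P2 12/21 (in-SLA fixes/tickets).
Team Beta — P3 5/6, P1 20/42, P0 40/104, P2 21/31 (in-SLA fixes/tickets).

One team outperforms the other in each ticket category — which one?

Team Beta

P3: Team Alpha 7/9 = 77.8%, Team Beta 5/6 = 83.3% → Team Beta
P1: Team Alpha 13/33 = 39.4%, Team Beta 20/42 = 47.6% → Team Beta
P0: Team Alpha 19/69 = 27.5%, Team Beta 40/104 = 38.5% → Team Beta
P2: Team Alpha 12/21 = 57.1%, Team Beta 21/31 = 67.7% → Team Beta
Team Beta has the higher rate in all 4 groups.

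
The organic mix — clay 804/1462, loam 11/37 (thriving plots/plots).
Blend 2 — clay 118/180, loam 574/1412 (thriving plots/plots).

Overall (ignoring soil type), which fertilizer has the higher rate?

Clay: the organic mix 804/1462 = 55.0%, Blend 2 118/180 = 65.6% → Blend 2
Loam: the organic mix 11/37 = 29.7%, Blend 2 574/1412 = 40.7% → Blend 2
Overall: the organic mix 815/1499 = 54.4%, Blend 2 692/1592 = 43.5% → the organic mix
(Blend 2 wins every soil group but the organic mix wins overall — Blend 2's plots skew toward the low-rate loam group.)

the organic mix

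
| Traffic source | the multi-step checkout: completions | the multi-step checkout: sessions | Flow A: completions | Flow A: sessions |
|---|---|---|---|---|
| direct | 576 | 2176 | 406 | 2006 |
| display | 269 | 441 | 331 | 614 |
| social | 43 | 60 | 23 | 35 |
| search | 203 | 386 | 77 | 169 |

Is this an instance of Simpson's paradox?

No

Direct: the multi-step checkout 576/2176 = 26.5%, Flow A 406/2006 = 20.2% → the multi-step checkout
Display: the multi-step checkout 269/441 = 61.0%, Flow A 331/614 = 53.9% → the multi-step checkout
Social: the multi-step checkout 43/60 = 71.7%, Flow A 23/35 = 65.7% → the multi-step checkout
Search: the multi-step checkout 203/386 = 52.6%, Flow A 77/169 = 45.6% → the multi-step checkout
Overall: the multi-step checkout 1091/3063 = 35.6%, Flow A 837/2824 = 29.6% → the multi-step checkout
The multi-step checkout wins overall and in every traffic group — no reversal.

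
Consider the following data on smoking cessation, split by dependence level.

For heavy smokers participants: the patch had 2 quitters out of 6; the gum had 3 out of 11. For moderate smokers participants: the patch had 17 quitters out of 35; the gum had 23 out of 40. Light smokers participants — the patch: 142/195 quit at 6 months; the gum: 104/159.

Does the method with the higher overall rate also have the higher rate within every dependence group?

No

Heavy smokers: the patch 2/6 = 33.3%, the gum 3/11 = 27.3% → the patch
Moderate smokers: the patch 17/35 = 48.6%, the gum 23/40 = 57.5% → the gum
Light smokers: the patch 142/195 = 72.8%, the gum 104/159 = 65.4% → the patch
Overall: the patch 161/236 = 68.2%, the gum 130/210 = 61.9% → the patch
Neither sweeps: the patch wins 2 of 3 groups, the gum wins 1. The patch wins overall but not every group — no Simpson reversal.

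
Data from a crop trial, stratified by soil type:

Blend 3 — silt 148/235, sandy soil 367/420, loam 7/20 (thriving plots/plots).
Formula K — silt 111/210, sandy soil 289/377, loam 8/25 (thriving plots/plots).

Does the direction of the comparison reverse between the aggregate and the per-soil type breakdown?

Silt: Blend 3 148/235 = 63.0%, Formula K 111/210 = 52.9% → Blend 3
Sandy soil: Blend 3 367/420 = 87.4%, Formula K 289/377 = 76.7% → Blend 3
Loam: Blend 3 7/20 = 35.0%, Formula K 8/25 = 32.0% → Blend 3
Overall: Blend 3 522/675 = 77.3%, Formula K 408/612 = 66.7% → Blend 3
Blend 3 wins overall and in every soil group — no reversal.

No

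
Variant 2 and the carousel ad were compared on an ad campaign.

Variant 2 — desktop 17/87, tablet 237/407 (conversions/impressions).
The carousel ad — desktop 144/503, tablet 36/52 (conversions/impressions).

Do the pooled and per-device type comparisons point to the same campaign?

No

Desktop: Variant 2 17/87 = 19.5%, the carousel ad 144/503 = 28.6% → the carousel ad
Tablet: Variant 2 237/407 = 58.2%, the carousel ad 36/52 = 69.2% → the carousel ad
Overall: Variant 2 254/494 = 51.4%, the carousel ad 180/555 = 32.4% → Variant 2
The carousel ad wins each device group but Variant 2 wins overall — the comparison reverses. The carousel ad's impressions skew toward desktop, which has a lower base rate.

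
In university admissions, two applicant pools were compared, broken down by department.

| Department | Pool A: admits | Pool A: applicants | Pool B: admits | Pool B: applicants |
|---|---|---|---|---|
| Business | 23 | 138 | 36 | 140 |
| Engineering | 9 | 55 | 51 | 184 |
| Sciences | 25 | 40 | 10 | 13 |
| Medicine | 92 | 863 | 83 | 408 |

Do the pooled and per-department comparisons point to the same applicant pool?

Business: Pool A 23/138 = 16.7%, Pool B 36/140 = 25.7% → Pool B
Engineering: Pool A 9/55 = 16.4%, Pool B 51/184 = 27.7% → Pool B
Sciences: Pool A 25/40 = 62.5%, Pool B 10/13 = 76.9% → Pool B
Medicine: Pool A 92/863 = 10.7%, Pool B 83/408 = 20.3% → Pool B
Overall: Pool A 149/1096 = 13.6%, Pool B 180/745 = 24.2% → Pool B
Pool B wins overall and in every department group — no reversal.

Yes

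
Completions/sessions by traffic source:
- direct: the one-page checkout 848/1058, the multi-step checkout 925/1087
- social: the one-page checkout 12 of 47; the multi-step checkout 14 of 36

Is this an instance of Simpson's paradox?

Direct: the one-page checkout 848/1058 = 80.2%, the multi-step checkout 925/1087 = 85.1% → the multi-step checkout
Social: the one-page checkout 12/47 = 25.5%, the multi-step checkout 14/36 = 38.9% → the multi-step checkout
Overall: the one-page checkout 860/1105 = 77.8%, the multi-step checkout 939/1123 = 83.6% → the multi-step checkout
The multi-step checkout wins overall and in every traffic group — no reversal.

No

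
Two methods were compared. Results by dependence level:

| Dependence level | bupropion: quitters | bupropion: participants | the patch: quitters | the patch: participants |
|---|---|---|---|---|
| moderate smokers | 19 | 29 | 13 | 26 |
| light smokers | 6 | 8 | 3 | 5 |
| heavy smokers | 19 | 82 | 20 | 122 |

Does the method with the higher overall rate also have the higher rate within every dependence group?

Yes

Moderate smokers: bupropion 19/29 = 65.5%, the patch 13/26 = 50.0% → bupropion
Light smokers: bupropion 6/8 = 75.0%, the patch 3/5 = 60.0% → bupropion
Heavy smokers: bupropion 19/82 = 23.2%, the patch 20/122 = 16.4% → bupropion
Overall: bupropion 44/119 = 37.0%, the patch 36/153 = 23.5% → bupropion
Bupropion wins overall and in every dependence group — no reversal.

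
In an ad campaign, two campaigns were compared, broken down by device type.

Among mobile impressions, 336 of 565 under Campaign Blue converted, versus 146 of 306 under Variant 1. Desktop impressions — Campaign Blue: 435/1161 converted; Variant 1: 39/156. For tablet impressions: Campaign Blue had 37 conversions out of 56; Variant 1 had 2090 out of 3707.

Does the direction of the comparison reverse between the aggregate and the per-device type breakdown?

Mobile: Campaign Blue 336/565 = 59.5%, Variant 1 146/306 = 47.7% → Campaign Blue
Desktop: Campaign Blue 435/1161 = 37.5%, Variant 1 39/156 = 25.0% → Campaign Blue
Tablet: Campaign Blue 37/56 = 66.1%, Variant 1 2090/3707 = 56.4% → Campaign Blue
Overall: Campaign Blue 808/1782 = 45.3%, Variant 1 2275/4169 = 54.6% → Variant 1
Campaign Blue wins each device group but Variant 1 wins overall — the comparison reverses. Campaign Blue's impressions skew toward desktop, which has a lower base rate.

Yes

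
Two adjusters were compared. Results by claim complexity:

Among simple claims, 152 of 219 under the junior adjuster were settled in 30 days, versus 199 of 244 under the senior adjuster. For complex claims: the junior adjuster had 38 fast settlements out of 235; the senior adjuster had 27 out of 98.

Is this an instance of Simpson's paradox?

Simple: the junior adjuster 152/219 = 69.4%, the senior adjuster 199/244 = 81.6% → the senior adjuster
Complex: the junior adjuster 38/235 = 16.2%, the senior adjuster 27/98 = 27.6% → the senior adjuster
Overall: the junior adjuster 190/454 = 41.9%, the senior adjuster 226/342 = 66.1% → the senior adjuster
The senior adjuster wins overall and in every claim group — no reversal.

No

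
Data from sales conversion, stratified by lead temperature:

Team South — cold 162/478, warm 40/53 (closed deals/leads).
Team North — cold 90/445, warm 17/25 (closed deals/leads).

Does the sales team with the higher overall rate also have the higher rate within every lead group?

Yes

Cold: Team South 162/478 = 33.9%, Team North 90/445 = 20.2% → Team South
Warm: Team South 40/53 = 75.5%, Team North 17/25 = 68.0% → Team South
Overall: Team South 202/531 = 38.0%, Team North 107/470 = 22.8% → Team South
Team South wins overall and in every lead group — no reversal.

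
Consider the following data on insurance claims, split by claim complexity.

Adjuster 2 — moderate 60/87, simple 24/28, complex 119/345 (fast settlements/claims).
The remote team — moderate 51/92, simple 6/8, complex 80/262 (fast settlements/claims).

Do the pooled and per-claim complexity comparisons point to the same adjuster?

Moderate: Adjuster 2 60/87 = 69.0%, the remote team 51/92 = 55.4% → Adjuster 2
Simple: Adjuster 2 24/28 = 85.7%, the remote team 6/8 = 75.0% → Adjuster 2
Complex: Adjuster 2 119/345 = 34.5%, the remote team 80/262 = 30.5% → Adjuster 2
Overall: Adjuster 2 203/460 = 44.1%, the remote team 137/362 = 37.8% → Adjuster 2
Adjuster 2 wins overall and in every claim group — no reversal.

Yes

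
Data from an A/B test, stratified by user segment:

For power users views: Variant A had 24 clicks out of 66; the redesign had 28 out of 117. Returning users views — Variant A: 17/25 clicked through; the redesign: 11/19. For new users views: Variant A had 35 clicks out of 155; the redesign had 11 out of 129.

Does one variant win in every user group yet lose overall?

Power users: Variant A 24/66 = 36.4%, the redesign 28/117 = 23.9% → Variant A
Returning users: Variant A 17/25 = 68.0%, the redesign 11/19 = 57.9% → Variant A
New users: Variant A 35/155 = 22.6%, the redesign 11/129 = 8.5% → Variant A
Overall: Variant A 76/246 = 30.9%, the redesign 50/265 = 18.9% → Variant A
Variant A wins overall and in every user group — no reversal.

No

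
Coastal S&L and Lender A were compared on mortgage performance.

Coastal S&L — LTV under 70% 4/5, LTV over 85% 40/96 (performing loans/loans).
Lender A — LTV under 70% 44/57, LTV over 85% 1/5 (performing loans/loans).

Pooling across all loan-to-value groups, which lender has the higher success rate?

Lender A

LTV under 70%: Coastal S&L 4/5 = 80.0%, Lender A 44/57 = 77.2% → Coastal S&L
LTV over 85%: Coastal S&L 40/96 = 41.7%, Lender A 1/5 = 20.0% → Coastal S&L
Overall: Coastal S&L 44/101 = 43.6%, Lender A 45/62 = 72.6% → Lender A
(Coastal S&L wins every loan-to-value group but Lender A wins overall — Coastal S&L's loans skew toward the low-rate LTV over 85% group.)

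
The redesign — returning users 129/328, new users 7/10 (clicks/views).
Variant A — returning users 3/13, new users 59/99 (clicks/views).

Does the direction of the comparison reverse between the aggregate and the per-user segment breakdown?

Yes

Returning users: the redesign 129/328 = 39.3%, Variant A 3/13 = 23.1% → the redesign
New users: the redesign 7/10 = 70.0%, Variant A 59/99 = 59.6% → the redesign
Overall: the redesign 136/338 = 40.2%, Variant A 62/112 = 55.4% → Variant A
The redesign wins each user group but Variant A wins overall — the comparison reverses. The redesign's views skew toward returning users, which has a lower base rate.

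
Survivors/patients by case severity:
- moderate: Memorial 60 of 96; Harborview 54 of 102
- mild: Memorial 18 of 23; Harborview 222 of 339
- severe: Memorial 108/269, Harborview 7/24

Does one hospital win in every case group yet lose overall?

Moderate: Memorial 60/96 = 62.5%, Harborview 54/102 = 52.9% → Memorial
Mild: Memorial 18/23 = 78.3%, Harborview 222/339 = 65.5% → Memorial
Severe: Memorial 108/269 = 40.1%, Harborview 7/24 = 29.2% → Memorial
Overall: Memorial 186/388 = 47.9%, Harborview 283/465 = 60.9% → Harborview
Memorial wins each case group but Harborview wins overall — the comparison reverses. Memorial's patients skew toward severe, which has a lower base rate.

Yes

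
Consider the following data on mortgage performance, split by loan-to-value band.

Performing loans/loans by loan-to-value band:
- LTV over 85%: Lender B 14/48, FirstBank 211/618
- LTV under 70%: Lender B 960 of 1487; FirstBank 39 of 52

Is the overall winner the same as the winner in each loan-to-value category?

LTV over 85%: Lender B 14/48 = 29.2%, FirstBank 211/618 = 34.1% → FirstBank
LTV under 70%: Lender B 960/1487 = 64.6%, FirstBank 39/52 = 75.0% → FirstBank
Overall: Lender B 974/1535 = 63.5%, FirstBank 250/670 = 37.3% → Lender B
FirstBank wins each loan-to-value group but Lender B wins overall — the comparison reverses. FirstBank's loans skew toward LTV over 85%, which has a lower base rate.

No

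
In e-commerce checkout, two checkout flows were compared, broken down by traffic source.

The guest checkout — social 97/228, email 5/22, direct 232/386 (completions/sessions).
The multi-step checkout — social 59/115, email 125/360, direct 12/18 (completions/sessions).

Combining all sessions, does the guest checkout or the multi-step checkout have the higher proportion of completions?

Social: the guest checkout 97/228 = 42.5%, the multi-step checkout 59/115 = 51.3% → the multi-step checkout
Email: the guest checkout 5/22 = 22.7%, the multi-step checkout 125/360 = 34.7% → the multi-step checkout
Direct: the guest checkout 232/386 = 60.1%, the multi-step checkout 12/18 = 66.7% → the multi-step checkout
Overall: the guest checkout 334/636 = 52.5%, the multi-step checkout 196/493 = 39.8% → the guest checkout
(The multi-step checkout wins every traffic group but the guest checkout wins overall — the multi-step checkout's sessions skew toward the low-rate email group.)

the guest checkout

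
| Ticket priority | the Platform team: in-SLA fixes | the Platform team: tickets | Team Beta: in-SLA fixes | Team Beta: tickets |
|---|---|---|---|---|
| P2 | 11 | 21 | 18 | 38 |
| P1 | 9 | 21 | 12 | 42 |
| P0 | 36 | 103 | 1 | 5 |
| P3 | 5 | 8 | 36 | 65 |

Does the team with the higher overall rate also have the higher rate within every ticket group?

P2: the Platform team 11/21 = 52.4%, Team Beta 18/38 = 47.4% → the Platform team
P1: the Platform team 9/21 = 42.9%, Team Beta 12/42 = 28.6% → the Platform team
P0: the Platform team 36/103 = 35.0%, Team Beta 1/5 = 20.0% → the Platform team
P3: the Platform team 5/8 = 62.5%, Team Beta 36/65 = 55.4% → the Platform team
Overall: the Platform team 61/153 = 39.9%, Team Beta 67/150 = 44.7% → Team Beta
The Platform team wins each ticket group but Team Beta wins overall — the comparison reverses. The Platform team's tickets skew toward P0, which has a lower base rate.

No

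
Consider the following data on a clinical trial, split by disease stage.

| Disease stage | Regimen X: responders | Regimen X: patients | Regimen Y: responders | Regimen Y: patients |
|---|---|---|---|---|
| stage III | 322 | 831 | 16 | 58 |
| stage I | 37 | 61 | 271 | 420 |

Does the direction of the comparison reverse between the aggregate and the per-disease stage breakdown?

No

Stage III: Regimen X 322/831 = 38.7%, Regimen Y 16/58 = 27.6% → Regimen X
Stage I: Regimen X 37/61 = 60.7%, Regimen Y 271/420 = 64.5% → Regimen Y
Overall: Regimen X 359/892 = 40.2%, Regimen Y 287/478 = 60.0% → Regimen Y
Neither sweeps: Regimen X wins 1 of 2 groups, Regimen Y wins 1. Regimen Y wins overall but not every group — no Simpson reversal.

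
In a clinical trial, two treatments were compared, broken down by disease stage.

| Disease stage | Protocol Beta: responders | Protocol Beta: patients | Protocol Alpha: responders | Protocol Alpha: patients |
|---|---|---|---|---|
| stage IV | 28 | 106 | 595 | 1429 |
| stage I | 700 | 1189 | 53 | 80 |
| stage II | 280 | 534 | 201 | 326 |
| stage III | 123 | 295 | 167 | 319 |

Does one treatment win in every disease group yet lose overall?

Yes

Stage IV: Protocol Beta 28/106 = 26.4%, Protocol Alpha 595/1429 = 41.6% → Protocol Alpha
Stage I: Protocol Beta 700/1189 = 58.9%, Protocol Alpha 53/80 = 66.2% → Protocol Alpha
Stage II: Protocol Beta 280/534 = 52.4%, Protocol Alpha 201/326 = 61.7% → Protocol Alpha
Stage III: Protocol Beta 123/295 = 41.7%, Protocol Alpha 167/319 = 52.4% → Protocol Alpha
Overall: Protocol Beta 1131/2124 = 53.2%, Protocol Alpha 1016/2154 = 47.2% → Protocol Beta
Protocol Alpha wins each disease group but Protocol Beta wins overall — the comparison reverses. Protocol Alpha's patients skew toward stage IV, which has a lower base rate.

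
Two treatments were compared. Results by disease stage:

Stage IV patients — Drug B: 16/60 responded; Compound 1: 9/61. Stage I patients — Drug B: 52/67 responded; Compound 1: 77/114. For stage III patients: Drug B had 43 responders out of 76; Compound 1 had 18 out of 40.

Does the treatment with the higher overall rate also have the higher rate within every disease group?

Stage IV: Drug B 16/60 = 26.7%, Compound 1 9/61 = 14.8% → Drug B
Stage I: Drug B 52/67 = 77.6%, Compound 1 77/114 = 67.5% → Drug B
Stage III: Drug B 43/76 = 56.6%, Compound 1 18/40 = 45.0% → Drug B
Overall: Drug B 111/203 = 54.7%, Compound 1 104/215 = 48.4% → Drug B
Drug B wins overall and in every disease group — no reversal.

Yes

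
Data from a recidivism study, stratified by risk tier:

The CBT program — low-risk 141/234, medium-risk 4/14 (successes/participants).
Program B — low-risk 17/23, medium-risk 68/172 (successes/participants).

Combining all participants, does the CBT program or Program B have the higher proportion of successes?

Low-risk: the CBT program 141/234 = 60.3%, Program B 17/23 = 73.9% → Program B
Medium-risk: the CBT program 4/14 = 28.6%, Program B 68/172 = 39.5% → Program B
Overall: the CBT program 145/248 = 58.5%, Program B 85/195 = 43.6% → the CBT program
(Program B wins every risk group but the CBT program wins overall — Program B's participants skew toward the low-rate medium-risk group.)

the CBT program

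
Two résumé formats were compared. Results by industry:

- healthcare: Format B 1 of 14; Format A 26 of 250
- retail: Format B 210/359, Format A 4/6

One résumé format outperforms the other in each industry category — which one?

Healthcare: Format B 1/14 = 7.1%, Format A 26/250 = 10.4% → Format A
Retail: Format B 210/359 = 58.5%, Format A 4/6 = 66.7% → Format A
Format A has the higher rate in both groups.

Format A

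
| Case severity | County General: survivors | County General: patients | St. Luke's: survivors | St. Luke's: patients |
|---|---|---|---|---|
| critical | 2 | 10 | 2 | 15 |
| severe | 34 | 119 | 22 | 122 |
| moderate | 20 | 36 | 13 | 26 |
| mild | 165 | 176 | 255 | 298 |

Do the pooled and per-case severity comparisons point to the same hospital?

Critical: County General 2/10 = 20.0%, St. Luke's 2/15 = 13.3% → County General
Severe: County General 34/119 = 28.6%, St. Luke's 22/122 = 18.0% → County General
Moderate: County General 20/36 = 55.6%, St. Luke's 13/26 = 50.0% → County General
Mild: County General 165/176 = 93.8%, St. Luke's 255/298 = 85.6% → County General
Overall: County General 221/341 = 64.8%, St. Luke's 292/461 = 63.3% → County General
County General wins overall and in every case group — no reversal.

Yes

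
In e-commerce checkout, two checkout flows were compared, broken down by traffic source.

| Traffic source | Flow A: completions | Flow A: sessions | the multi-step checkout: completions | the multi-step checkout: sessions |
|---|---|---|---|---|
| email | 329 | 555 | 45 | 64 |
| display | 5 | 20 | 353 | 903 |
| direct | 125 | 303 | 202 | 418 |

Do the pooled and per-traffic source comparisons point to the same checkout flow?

Email: Flow A 329/555 = 59.3%, the multi-step checkout 45/64 = 70.3% → the multi-step checkout
Display: Flow A 5/20 = 25.0%, the multi-step checkout 353/903 = 39.1% → the multi-step checkout
Direct: Flow A 125/303 = 41.3%, the multi-step checkout 202/418 = 48.3% → the multi-step checkout
Overall: Flow A 459/878 = 52.3%, the multi-step checkout 600/1385 = 43.3% → Flow A
The multi-step checkout wins each traffic group but Flow A wins overall — the comparison reverses. The multi-step checkout's sessions skew toward display, which has a lower base rate.

No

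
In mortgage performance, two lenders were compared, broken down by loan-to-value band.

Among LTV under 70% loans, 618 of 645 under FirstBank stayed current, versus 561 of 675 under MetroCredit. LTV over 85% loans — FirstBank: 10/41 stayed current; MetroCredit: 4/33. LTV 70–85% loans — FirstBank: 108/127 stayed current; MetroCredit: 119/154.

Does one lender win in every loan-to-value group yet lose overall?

LTV under 70%: FirstBank 618/645 = 95.8%, MetroCredit 561/675 = 83.1% → FirstBank
LTV over 85%: FirstBank 10/41 = 24.4%, MetroCredit 4/33 = 12.1% → FirstBank
LTV 70–85%: FirstBank 108/127 = 85.0%, MetroCredit 119/154 = 77.3% → FirstBank
Overall: FirstBank 736/813 = 90.5%, MetroCredit 684/862 = 79.4% → FirstBank
FirstBank wins overall and in every loan-to-value group — no reversal.

No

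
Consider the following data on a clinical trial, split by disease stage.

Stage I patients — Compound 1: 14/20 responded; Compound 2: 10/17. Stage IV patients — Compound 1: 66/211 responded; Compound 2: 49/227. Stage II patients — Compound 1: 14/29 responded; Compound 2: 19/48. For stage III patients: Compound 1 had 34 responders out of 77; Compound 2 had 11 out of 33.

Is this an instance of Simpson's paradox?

No

Stage I: Compound 1 14/20 = 70.0%, Compound 2 10/17 = 58.8% → Compound 1
Stage IV: Compound 1 66/211 = 31.3%, Compound 2 49/227 = 21.6% → Compound 1
Stage II: Compound 1 14/29 = 48.3%, Compound 2 19/48 = 39.6% → Compound 1
Stage III: Compound 1 34/77 = 44.2%, Compound 2 11/33 = 33.3% → Compound 1
Overall: Compound 1 128/337 = 38.0%, Compound 2 89/325 = 27.4% → Compound 1
Compound 1 wins overall and in every disease group — no reversal.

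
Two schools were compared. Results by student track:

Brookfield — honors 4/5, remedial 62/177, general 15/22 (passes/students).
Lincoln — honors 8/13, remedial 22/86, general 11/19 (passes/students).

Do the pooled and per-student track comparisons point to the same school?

Honors: Brookfield 4/5 = 80.0%, Lincoln 8/13 = 61.5% → Brookfield
Remedial: Brookfield 62/177 = 35.0%, Lincoln 22/86 = 25.6% → Brookfield
General: Brookfield 15/22 = 68.2%, Lincoln 11/19 = 57.9% → Brookfield
Overall: Brookfield 81/204 = 39.7%, Lincoln 41/118 = 34.7% → Brookfield
Brookfield wins overall and in every student group — no reversal.

Yes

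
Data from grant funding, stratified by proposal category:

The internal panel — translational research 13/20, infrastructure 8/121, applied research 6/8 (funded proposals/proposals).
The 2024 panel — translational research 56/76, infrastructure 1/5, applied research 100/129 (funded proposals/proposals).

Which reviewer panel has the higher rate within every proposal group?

Translational research: the internal panel 13/20 = 65.0%, the 2024 panel 56/76 = 73.7% → the 2024 panel
Infrastructure: the internal panel 8/121 = 6.6%, the 2024 panel 1/5 = 20.0% → the 2024 panel
Applied research: the internal panel 6/8 = 75.0%, the 2024 panel 100/129 = 77.5% → the 2024 panel
The 2024 panel has the higher rate in all 3 groups.

the 2024 panel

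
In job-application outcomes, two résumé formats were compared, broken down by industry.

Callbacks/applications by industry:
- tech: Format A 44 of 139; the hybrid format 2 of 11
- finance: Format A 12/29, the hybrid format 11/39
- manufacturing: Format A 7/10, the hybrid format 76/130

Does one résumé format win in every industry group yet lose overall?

Tech: Format A 44/139 = 31.7%, the hybrid format 2/11 = 18.2% → Format A
Finance: Format A 12/29 = 41.4%, the hybrid format 11/39 = 28.2% → Format A
Manufacturing: Format A 7/10 = 70.0%, the hybrid format 76/130 = 58.5% → Format A
Overall: Format A 63/178 = 35.4%, the hybrid format 89/180 = 49.4% → the hybrid format
Format A wins each industry group but the hybrid format wins overall — the comparison reverses. Format A's applications skew toward tech, which has a lower base rate.

Yes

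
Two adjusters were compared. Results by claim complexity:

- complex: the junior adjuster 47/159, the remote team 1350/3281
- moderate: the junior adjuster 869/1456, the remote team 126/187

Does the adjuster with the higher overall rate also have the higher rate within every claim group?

No

Complex: the junior adjuster 47/159 = 29.6%, the remote team 1350/3281 = 41.1% → the remote team
Moderate: the junior adjuster 869/1456 = 59.7%, the remote team 126/187 = 67.4% → the remote team
Overall: the junior adjuster 916/1615 = 56.7%, the remote team 1476/3468 = 42.6% → the junior adjuster
The remote team wins each claim group but the junior adjuster wins overall — the comparison reverses. The remote team's claims skew toward complex, which has a lower base rate.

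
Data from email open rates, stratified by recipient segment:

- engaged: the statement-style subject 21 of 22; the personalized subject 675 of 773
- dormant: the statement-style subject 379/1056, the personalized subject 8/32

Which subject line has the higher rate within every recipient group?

the statement-style subject

Engaged: the statement-style subject 21/22 = 95.5%, the personalized subject 675/773 = 87.3% → the statement-style subject
Dormant: the statement-style subject 379/1056 = 35.9%, the personalized subject 8/32 = 25.0% → the statement-style subject
The statement-style subject has the higher rate in both groups.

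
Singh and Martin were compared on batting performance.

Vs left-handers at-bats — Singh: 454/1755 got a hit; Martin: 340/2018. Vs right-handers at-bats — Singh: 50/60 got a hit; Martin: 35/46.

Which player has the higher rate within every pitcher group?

Singh

Vs left-handers: Singh 454/1755 = 25.9%, Martin 340/2018 = 16.8% → Singh
Vs right-handers: Singh 50/60 = 83.3%, Martin 35/46 = 76.1% → Singh
Singh has the higher rate in both groups.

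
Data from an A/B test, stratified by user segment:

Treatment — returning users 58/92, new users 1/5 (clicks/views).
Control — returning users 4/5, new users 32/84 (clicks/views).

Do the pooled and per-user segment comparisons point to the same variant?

Returning users: Treatment 58/92 = 63.0%, Control 4/5 = 80.0% → Control
New users: Treatment 1/5 = 20.0%, Control 32/84 = 38.1% → Control
Overall: Treatment 59/97 = 60.8%, Control 36/89 = 40.4% → Treatment
Control wins each user group but Treatment wins overall — the comparison reverses. Control's views skew toward new users, which has a lower base rate.

No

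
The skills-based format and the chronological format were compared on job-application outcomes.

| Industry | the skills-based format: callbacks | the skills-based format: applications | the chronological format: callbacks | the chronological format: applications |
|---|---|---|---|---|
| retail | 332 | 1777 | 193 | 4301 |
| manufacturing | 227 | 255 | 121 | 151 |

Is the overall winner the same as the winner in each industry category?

Yes

Retail: the skills-based format 332/1777 = 18.7%, the chronological format 193/4301 = 4.5% → the skills-based format
Manufacturing: the skills-based format 227/255 = 89.0%, the chronological format 121/151 = 80.1% → the skills-based format
Overall: the skills-based format 559/2032 = 27.5%, the chronological format 314/4452 = 7.1% → the skills-based format
The skills-based format wins overall and in every industry group — no reversal.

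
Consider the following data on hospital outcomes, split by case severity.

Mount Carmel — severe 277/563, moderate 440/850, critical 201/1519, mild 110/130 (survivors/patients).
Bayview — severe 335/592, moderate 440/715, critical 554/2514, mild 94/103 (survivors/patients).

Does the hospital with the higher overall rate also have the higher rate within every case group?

Severe: Mount Carmel 277/563 = 49.2%, Bayview 335/592 = 56.6% → Bayview
Moderate: Mount Carmel 440/850 = 51.8%, Bayview 440/715 = 61.5% → Bayview
Critical: Mount Carmel 201/1519 = 13.2%, Bayview 554/2514 = 22.0% → Bayview
Mild: Mount Carmel 110/130 = 84.6%, Bayview 94/103 = 91.3% → Bayview
Overall: Mount Carmel 1028/3062 = 33.6%, Bayview 1423/3924 = 36.3% → Bayview
Bayview wins overall and in every case group — no reversal.

Yes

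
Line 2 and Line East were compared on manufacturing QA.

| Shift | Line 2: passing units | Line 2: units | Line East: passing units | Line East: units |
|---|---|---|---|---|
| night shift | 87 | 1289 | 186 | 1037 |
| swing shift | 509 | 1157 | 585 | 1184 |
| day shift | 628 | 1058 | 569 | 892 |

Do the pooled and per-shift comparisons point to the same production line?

Yes

Night shift: Line 2 87/1289 = 6.7%, Line East 186/1037 = 17.9% → Line East
Swing shift: Line 2 509/1157 = 44.0%, Line East 585/1184 = 49.4% → Line East
Day shift: Line 2 628/1058 = 59.4%, Line East 569/892 = 63.8% → Line East
Overall: Line 2 1224/3504 = 34.9%, Line East 1340/3113 = 43.0% → Line East
Line East wins overall and in every shift group — no reversal.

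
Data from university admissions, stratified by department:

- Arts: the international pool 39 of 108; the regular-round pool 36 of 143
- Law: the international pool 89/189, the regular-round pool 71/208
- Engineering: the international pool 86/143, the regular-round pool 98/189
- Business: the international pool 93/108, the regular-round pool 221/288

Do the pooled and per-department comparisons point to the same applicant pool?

Yes

Arts: the international pool 39/108 = 36.1%, the regular-round pool 36/143 = 25.2% → the international pool
Law: the international pool 89/189 = 47.1%, the regular-round pool 71/208 = 34.1% → the international pool
Engineering: the international pool 86/143 = 60.1%, the regular-round pool 98/189 = 51.9% → the international pool
Business: the international pool 93/108 = 86.1%, the regular-round pool 221/288 = 76.7% → the international pool
Overall: the international pool 307/548 = 56.0%, the regular-round pool 426/828 = 51.4% → the international pool
The international pool wins overall and in every department group — no reversal.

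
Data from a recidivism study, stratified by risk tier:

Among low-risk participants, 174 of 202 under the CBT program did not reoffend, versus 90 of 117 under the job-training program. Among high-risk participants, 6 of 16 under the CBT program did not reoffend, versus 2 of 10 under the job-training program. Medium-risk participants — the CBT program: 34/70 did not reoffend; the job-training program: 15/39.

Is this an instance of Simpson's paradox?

Low-risk: the CBT program 174/202 = 86.1%, the job-training program 90/117 = 76.9% → the CBT program
High-risk: the CBT program 6/16 = 37.5%, the job-training program 2/10 = 20.0% → the CBT program
Medium-risk: the CBT program 34/70 = 48.6%, the job-training program 15/39 = 38.5% → the CBT program
Overall: the CBT program 214/288 = 74.3%, the job-training program 107/166 = 64.5% → the CBT program
The CBT program wins overall and in every risk group — no reversal.

No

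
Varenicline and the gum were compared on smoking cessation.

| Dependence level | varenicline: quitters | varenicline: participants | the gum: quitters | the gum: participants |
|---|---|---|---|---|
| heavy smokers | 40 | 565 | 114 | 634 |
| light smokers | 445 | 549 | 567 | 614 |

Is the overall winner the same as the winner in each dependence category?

Heavy smokers: varenicline 40/565 = 7.1%, the gum 114/634 = 18.0% → the gum
Light smokers: varenicline 445/549 = 81.1%, the gum 567/614 = 92.3% → the gum
Overall: varenicline 485/1114 = 43.5%, the gum 681/1248 = 54.6% → the gum
The gum wins overall and in every dependence group — no reversal.

Yes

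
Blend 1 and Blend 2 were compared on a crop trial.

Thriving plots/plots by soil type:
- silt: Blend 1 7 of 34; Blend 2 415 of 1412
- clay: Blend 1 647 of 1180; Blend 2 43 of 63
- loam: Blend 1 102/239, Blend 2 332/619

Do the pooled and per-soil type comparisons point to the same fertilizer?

No

Silt: Blend 1 7/34 = 20.6%, Blend 2 415/1412 = 29.4% → Blend 2
Clay: Blend 1 647/1180 = 54.8%, Blend 2 43/63 = 68.3% → Blend 2
Loam: Blend 1 102/239 = 42.7%, Blend 2 332/619 = 53.6% → Blend 2
Overall: Blend 1 756/1453 = 52.0%, Blend 2 790/2094 = 37.7% → Blend 1
Blend 2 wins each soil group but Blend 1 wins overall — the comparison reverses. Blend 2's plots skew toward silt, which has a lower base rate.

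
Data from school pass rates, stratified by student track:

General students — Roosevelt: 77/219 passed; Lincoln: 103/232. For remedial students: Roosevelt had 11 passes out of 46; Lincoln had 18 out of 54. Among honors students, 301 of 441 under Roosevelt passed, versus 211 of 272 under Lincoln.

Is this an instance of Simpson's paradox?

General: Roosevelt 77/219 = 35.2%, Lincoln 103/232 = 44.4% → Lincoln
Remedial: Roosevelt 11/46 = 23.9%, Lincoln 18/54 = 33.3% → Lincoln
Honors: Roosevelt 301/441 = 68.3%, Lincoln 211/272 = 77.6% → Lincoln
Overall: Roosevelt 389/706 = 55.1%, Lincoln 332/558 = 59.5% → Lincoln
Lincoln wins overall and in every student group — no reversal.

No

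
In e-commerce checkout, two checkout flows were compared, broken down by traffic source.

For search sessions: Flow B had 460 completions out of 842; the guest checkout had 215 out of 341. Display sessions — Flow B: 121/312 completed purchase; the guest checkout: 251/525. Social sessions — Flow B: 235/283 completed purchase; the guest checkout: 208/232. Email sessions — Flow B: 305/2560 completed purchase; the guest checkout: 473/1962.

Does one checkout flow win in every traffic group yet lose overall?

Search: Flow B 460/842 = 54.6%, the guest checkout 215/341 = 63.0% → the guest checkout
Display: Flow B 121/312 = 38.8%, the guest checkout 251/525 = 47.8% → the guest checkout
Social: Flow B 235/283 = 83.0%, the guest checkout 208/232 = 89.7% → the guest checkout
Email: Flow B 305/2560 = 11.9%, the guest checkout 473/1962 = 24.1% → the guest checkout
Overall: Flow B 1121/3997 = 28.0%, the guest checkout 1147/3060 = 37.5% → the guest checkout
The guest checkout wins overall and in every traffic group — no reversal.

No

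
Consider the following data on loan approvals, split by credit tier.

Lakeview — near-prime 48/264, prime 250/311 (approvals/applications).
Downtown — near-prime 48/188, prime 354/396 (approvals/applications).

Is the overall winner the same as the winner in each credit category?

Yes

Near-prime: Lakeview 48/264 = 18.2%, Downtown 48/188 = 25.5% → Downtown
Prime: Lakeview 250/311 = 80.4%, Downtown 354/396 = 89.4% → Downtown
Overall: Lakeview 298/575 = 51.8%, Downtown 402/584 = 68.8% → Downtown
Downtown wins overall and in every credit group — no reversal.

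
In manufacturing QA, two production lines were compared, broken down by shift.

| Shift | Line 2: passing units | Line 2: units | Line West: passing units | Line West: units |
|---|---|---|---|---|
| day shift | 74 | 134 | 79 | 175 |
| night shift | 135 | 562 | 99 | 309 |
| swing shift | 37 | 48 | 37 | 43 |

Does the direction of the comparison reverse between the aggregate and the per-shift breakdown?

No

Day shift: Line 2 74/134 = 55.2%, Line West 79/175 = 45.1% → Line 2
Night shift: Line 2 135/562 = 24.0%, Line West 99/309 = 32.0% → Line West
Swing shift: Line 2 37/48 = 77.1%, Line West 37/43 = 86.0% → Line West
Overall: Line 2 246/744 = 33.1%, Line West 215/527 = 40.8% → Line West
Neither sweeps: Line 2 wins 1 of 3 groups, Line West wins 2. Line West wins overall but not every group — no Simpson reversal.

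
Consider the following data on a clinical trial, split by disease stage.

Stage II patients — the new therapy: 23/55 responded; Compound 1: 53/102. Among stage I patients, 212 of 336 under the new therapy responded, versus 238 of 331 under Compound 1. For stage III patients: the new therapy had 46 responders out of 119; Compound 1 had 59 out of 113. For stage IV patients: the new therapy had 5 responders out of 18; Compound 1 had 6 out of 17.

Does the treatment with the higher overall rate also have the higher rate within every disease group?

Yes

Stage II: the new therapy 23/55 = 41.8%, Compound 1 53/102 = 52.0% → Compound 1
Stage I: the new therapy 212/336 = 63.1%, Compound 1 238/331 = 71.9% → Compound 1
Stage III: the new therapy 46/119 = 38.7%, Compound 1 59/113 = 52.2% → Compound 1
Stage IV: the new therapy 5/18 = 27.8%, Compound 1 6/17 = 35.3% → Compound 1
Overall: the new therapy 286/528 = 54.2%, Compound 1 356/563 = 63.2% → Compound 1
Compound 1 wins overall and in every disease group — no reversal.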